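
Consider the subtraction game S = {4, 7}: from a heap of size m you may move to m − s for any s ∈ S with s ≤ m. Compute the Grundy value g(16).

1

Build the Grundy sequence with g(k) = mex{g(k−s) : s ∈ {4, 7}, s ≤ k}:
k:     0  1  2  3  4  5  6  7  8  9 10 11 12 13 14 15 16
g(k):  0  0  0  0  1  1  1  1  2  2  2  0  0  0  0  1  1
So g(16) = 1.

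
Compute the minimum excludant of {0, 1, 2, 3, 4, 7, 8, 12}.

The values 0, 1, 2, 3, 4 are all present; 5 is the first non-negative integer missing from the set.

5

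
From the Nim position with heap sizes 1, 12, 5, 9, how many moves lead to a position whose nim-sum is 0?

3

Compute the nim-sum pairwise:
1 ^ 12 = 13
13 ^ 5 = 8
8 ^ 9 = 1
The overall nim-sum is X = 1. A heap of size p has a winning move iff p XOR X < p (reduce it to p XOR X).
  1: 1 XOR 1 = 0 < 1 — winning move (to 0).
  12: 12 XOR 1 = 13 ≥ 12 — no move.
  5: 5 XOR 1 = 4 < 5 — winning move (to 4).
  9: 9 XOR 1 = 8 < 9 — winning move (to 8).
That gives 3 winning moves.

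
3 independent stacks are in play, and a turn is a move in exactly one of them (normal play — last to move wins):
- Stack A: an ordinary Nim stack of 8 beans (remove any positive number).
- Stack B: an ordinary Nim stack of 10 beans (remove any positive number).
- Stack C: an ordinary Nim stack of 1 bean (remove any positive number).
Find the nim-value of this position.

Stack A is a plain Nim stack of size 8, so its Grundy value is 8.
Stack B is a plain Nim stack of size 10, so its Grundy value is 10.
Stack C is a plain Nim stack of size 1, so its Grundy value is 1.
The value of a disjunctive sum is the nim-sum of the parts.
Combined value = 8 XOR 10 XOR 1 = 3.

3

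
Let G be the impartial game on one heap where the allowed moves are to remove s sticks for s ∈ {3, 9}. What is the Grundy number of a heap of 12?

Build the Grundy sequence with g(k) = mex{g(k−s) : s ∈ {3, 9}, s ≤ k}:
k:     0  1  2  3  4  5  6  7  8  9 10 11 12
g(k):  0  0  0  1  1  1  0  0  0  1  1  1  0
So g(12) = 0.

0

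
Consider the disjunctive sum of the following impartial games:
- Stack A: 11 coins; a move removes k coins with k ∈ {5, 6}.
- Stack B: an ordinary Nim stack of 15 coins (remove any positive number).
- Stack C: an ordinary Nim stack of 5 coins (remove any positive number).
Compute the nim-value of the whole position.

10

For stack A, compute g(0), g(1), … with moves {5, 6}:
g(0) = mex{} = 0
g(1) = mex{} = 0
g(2) = mex{} = 0
g(3) = mex{} = 0
g(4) = mex{} = 0
g(5) = mex{0} = 1
g(6) = mex{0} = 1
g(7) = mex{0} = 1
g(8) = mex{0} = 1
g(9) = mex{0} = 1
g(10) = mex{0,1} = 2
g(11) = mex{1} = 0
So g(11) = 0.
Stack B is a plain Nim stack of size 15, so its Grundy value is 15.
Stack C is a plain Nim stack of size 5, so its Grundy value is 5.
The value of a disjunctive sum is the nim-sum of the parts.
Combined value = 0 ⊕ 15 ⊕ 5 = 10.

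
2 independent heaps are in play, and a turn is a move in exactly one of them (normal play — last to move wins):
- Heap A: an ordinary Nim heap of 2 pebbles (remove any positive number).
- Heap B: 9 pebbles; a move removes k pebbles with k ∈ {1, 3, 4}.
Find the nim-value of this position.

2

Heap A is a plain Nim heap of size 2, so its Grundy value is 2.
Grundy values for heap B (subtraction set {1, 3, 4}):
g(0) = mex{} = 0
g(1) = mex{0} = 1
g(2) = mex{1} = 0
g(3) = mex{0} = 1
g(4) = mex{0,1} = 2
g(5) = mex{0,1,2} = 3
g(6) = mex{0,1,3} = 2
g(7) = mex{1,2} = 0
g(8) = mex{0,2,3} = 1
g(9) = mex{1,2,3} = 0
So g(9) = 0.
By the Sprague-Grundy theorem, the Grundy value of a sum of independent games is the XOR of the component values.
Combined value = 2 ⊕ 0 = 2.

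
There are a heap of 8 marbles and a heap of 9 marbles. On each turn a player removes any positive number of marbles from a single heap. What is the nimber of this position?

Write each in binary and XOR column by column:
  1000  (8)
  1001  (9)
  ----
  0001  (1)

1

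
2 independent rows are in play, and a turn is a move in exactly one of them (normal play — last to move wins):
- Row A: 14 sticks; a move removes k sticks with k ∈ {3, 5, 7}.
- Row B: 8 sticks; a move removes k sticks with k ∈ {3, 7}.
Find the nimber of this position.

3

For row A, compute g(0), g(1), … with moves {3, 5, 7}:
k:     0  1  2  3  4  5  6  7  8  9 10 11 12 13 14
g(k):  0  0  0  1  1  1  2  2  2  3  0  0  0  1  1
So g(14) = 1.
Grundy values for row B (subtraction set {3, 7}):
k:     0  1  2  3  4  5  6  7  8
g(k):  0  0  0  1  1  1  0  2  2
So g(8) = 2.
By the Sprague-Grundy theorem, the Grundy value of a sum of independent games is the XOR of the component values.
Combined value = 1 ⊕ 2 = 3.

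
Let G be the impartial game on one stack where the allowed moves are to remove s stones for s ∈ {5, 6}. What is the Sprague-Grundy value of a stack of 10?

Grundy values for subtraction set {5, 6}:
g(0) = mex{} = 0
g(1) = mex{} = 0
g(2) = mex{} = 0
g(3) = mex{} = 0
g(4) = mex{} = 0
g(5) = mex{0} = 1
g(6) = mex{0} = 1
g(7) = mex{0} = 1
g(8) = mex{0} = 1
g(9) = mex{0} = 1
g(10) = mex{0,1} = 2
So g(10) = 2.

2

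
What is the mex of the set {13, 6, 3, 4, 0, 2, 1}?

5

The values 0, 1, 2, 3, 4 are all present; 5 is the first non-negative integer missing from the set.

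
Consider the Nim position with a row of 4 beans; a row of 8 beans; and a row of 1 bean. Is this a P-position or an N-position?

Bitwise XOR of the heap sizes:
  0100  (4)
  1000  (8)
  0001  (1)
  ----
  1101  (13)
The nim-sum is 13 ≠ 0, so this is an N-position: the player to move can win.

N-position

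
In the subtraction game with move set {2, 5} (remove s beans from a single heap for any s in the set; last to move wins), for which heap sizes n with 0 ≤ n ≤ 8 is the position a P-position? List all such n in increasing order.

0, 1, 4, 7, 8

Compute g(0), g(1), … for moves {2, 5}:
g(0) = mex{} = 0
g(1) = mex{} = 0
g(2) = mex{0} = 1
g(3) = mex{0} = 1
g(4) = mex{1} = 0
g(5) = mex{0,1} = 2
g(6) = mex{0} = 1
g(7) = mex{1,2} = 0
g(8) = mex{1} = 0
The P-positions (g = 0) in 0..8 are 0, 1, 4, 7, 8.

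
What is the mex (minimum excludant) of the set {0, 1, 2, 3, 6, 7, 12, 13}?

4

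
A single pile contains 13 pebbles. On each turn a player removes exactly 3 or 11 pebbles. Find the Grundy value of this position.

Grundy values for subtraction set {3, 11}:
k:     0  1  2  3  4  5  6  7  8  9 10 11 12 13
g(k):  0  0  0  1  1  1  0  0  0  1  1  1  2  2
So g(13) = 2.

2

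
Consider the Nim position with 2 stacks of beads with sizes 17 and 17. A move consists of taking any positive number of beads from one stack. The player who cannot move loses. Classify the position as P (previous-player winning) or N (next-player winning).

Compute the nim-sum pairwise:
17 XOR 17 = 0
The nim-sum is 0, so this is a P-position: the player to move is in a losing position under optimal play.

P-position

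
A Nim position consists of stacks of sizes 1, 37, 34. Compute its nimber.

6

Bitwise XOR of the heap sizes:
  000001  (1)
  100101  (37)
  100010  (34)
  ------
  000110  (6)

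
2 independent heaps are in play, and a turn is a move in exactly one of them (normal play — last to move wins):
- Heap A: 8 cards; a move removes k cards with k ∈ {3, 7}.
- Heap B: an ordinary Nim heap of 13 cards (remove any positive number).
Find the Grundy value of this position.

Grundy values for heap A (subtraction set {3, 7}):
g(0) = mex{} = 0
g(1) = mex{} = 0
g(2) = mex{} = 0
g(3) = mex{0} = 1
g(4) = mex{0} = 1
g(5) = mex{0} = 1
g(6) = mex{1} = 0
g(7) = mex{0,1} = 2
g(8) = mex{0,1} = 2
So g(8) = 2.
Heap B is a plain Nim heap of size 13, so its Grundy value is 13.
By the Sprague-Grundy theorem, the Grundy value of a sum of independent games is the XOR of the component values.
Combined value = 2 ⊕ 13 = 15.

15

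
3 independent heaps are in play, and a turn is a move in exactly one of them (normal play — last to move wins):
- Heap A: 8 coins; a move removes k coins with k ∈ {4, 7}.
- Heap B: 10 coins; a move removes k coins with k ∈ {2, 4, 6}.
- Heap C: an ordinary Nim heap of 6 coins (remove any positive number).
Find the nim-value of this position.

5

Build the Grundy sequence for heap A with g(k) = mex{g(k−s) : s ∈ {4, 7}, s ≤ k}:
g(0) = mex{} = 0
g(1) = mex{} = 0
g(2) = mex{} = 0
g(3) = mex{} = 0
g(4) = mex{0} = 1
g(5) = mex{0} = 1
g(6) = mex{0} = 1
g(7) = mex{0} = 1
g(8) = mex{0,1} = 2
So g(8) = 2.
Build the Grundy sequence for heap B with g(k) = mex{g(k−s) : s ∈ {2, 4, 6}, s ≤ k}:
k:     0  1  2  3  4  5  6  7  8  9 10
g(k):  0  0  1  1  2  2  3  3  0  0  1
So g(10) = 1.
Heap C is a plain Nim heap of size 6, so its Grundy value is 6.
By the Sprague-Grundy theorem, the Grundy value of a sum of independent games is the XOR of the component values.
Combined value = 2 XOR 1 XOR 6 = 5.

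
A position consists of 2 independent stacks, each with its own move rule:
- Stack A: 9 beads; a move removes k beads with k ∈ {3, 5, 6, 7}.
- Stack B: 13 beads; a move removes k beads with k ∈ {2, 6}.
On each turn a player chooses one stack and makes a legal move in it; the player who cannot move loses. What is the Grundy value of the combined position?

For stack A, compute g(0), g(1), … with moves {3, 5, 6, 7}:
k:     0  1  2  3  4  5  6  7  8  9
g(k):  0  0  0  1  1  1  2  2  2  3
So g(9) = 3.
Grundy values for stack B (subtraction set {2, 6}):
g(0) = mex{} = 0
g(1) = mex{} = 0
g(2) = mex{0} = 1
g(3) = mex{0} = 1
g(4) = mex{1} = 0
g(5) = mex{1} = 0
g(6) = mex{0} = 1
g(7) = mex{0} = 1
g(8) = mex{1} = 0
g(9) = mex{1} = 0
g(10) = mex{0} = 1
g(11) = mex{0} = 1
g(12) = mex{1} = 0
g(13) = mex{1} = 0
So g(13) = 0.
The value of a disjunctive sum is the nim-sum of the parts.
Combined value = 3 XOR 0 = 3.

3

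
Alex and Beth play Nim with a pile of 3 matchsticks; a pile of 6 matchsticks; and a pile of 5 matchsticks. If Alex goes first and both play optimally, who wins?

Write each in binary and XOR column by column:
  011  (3)
  110  (6)
  101  (5)
  ---
  000  (0)
The nim-sum is 0, so this is a P-position: the player to move is in a losing position under optimal play; Alex is about to move from it and so loses — Beth wins.

Beth wins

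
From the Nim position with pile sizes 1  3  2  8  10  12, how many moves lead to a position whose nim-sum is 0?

3

In binary:
  0001  (1)
  0011  (3)
  0010  (2)
  1000  (8)
  1010  (10)
  1100  (12)
  ----
  1110  (14)
The overall nim-sum is X = 14. A pile of size p has a winning move iff p XOR X < p (reduce it to p XOR X).
  1: 1 XOR 14 = 15 ≥ 1 — no move.
  3: 3 XOR 14 = 13 ≥ 3 — no move.
  2: 2 XOR 14 = 12 ≥ 2 — no move.
  8: 8 XOR 14 = 6 < 8 — winning move (to 6).
  10: 10 XOR 14 = 4 < 10 — winning move (to 4).
  12: 12 XOR 14 = 2 < 12 — winning move (to 2).
That gives 3 winning moves.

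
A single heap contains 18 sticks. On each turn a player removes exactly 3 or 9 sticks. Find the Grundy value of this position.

0

Compute g(0), g(1), … for moves {3, 9}:
k:     0  1  2  3  4  5  6  7  8  9 10 11 12 13 14 15 16 17 18
g(k):  0  0  0  1  1  1  0  0  0  1  1  1  0  0  0  1  1  1  0
So g(18) = 0.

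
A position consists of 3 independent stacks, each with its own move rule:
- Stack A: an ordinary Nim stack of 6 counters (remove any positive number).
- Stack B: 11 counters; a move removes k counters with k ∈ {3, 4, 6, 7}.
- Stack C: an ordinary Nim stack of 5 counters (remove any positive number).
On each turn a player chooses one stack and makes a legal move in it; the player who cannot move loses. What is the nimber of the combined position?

Stack A is a plain Nim stack of size 6, so its Grundy value is 6.
Build the Grundy sequence for stack B with g(k) = mex{g(k−s) : s ∈ {3, 4, 6, 7}, s ≤ k}:
g(0) = mex{} = 0
g(1) = mex{} = 0
g(2) = mex{} = 0
g(3) = mex{0} = 1
g(4) = mex{0} = 1
g(5) = mex{0} = 1
g(6) = mex{0,1} = 2
g(7) = mex{0,1} = 2
g(8) = mex{0,1} = 2
g(9) = mex{0,1,2} = 3
g(10) = mex{1,2} = 0
g(11) = mex{1,2} = 0
So g(11) = 0.
Stack C is a plain Nim stack of size 5, so its Grundy value is 5.
By the Sprague-Grundy theorem, the Grundy value of a sum of independent games is the XOR of the component values.
Combined value = 6 XOR 0 XOR 5 = 3.

3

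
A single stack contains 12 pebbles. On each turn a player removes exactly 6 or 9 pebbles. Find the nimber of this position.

2

Build the Grundy sequence with g(k) = mex{g(k−s) : s ∈ {6, 9}, s ≤ k}:
g(0) = mex{} = 0
g(1) = mex{} = 0
g(2) = mex{} = 0
g(3) = mex{} = 0
g(4) = mex{} = 0
g(5) = mex{} = 0
g(6) = mex{0} = 1
g(7) = mex{0} = 1
g(8) = mex{0} = 1
g(9) = mex{0} = 1
g(10) = mex{0} = 1
g(11) = mex{0} = 1
g(12) = mex{0,1} = 2
So g(12) = 2.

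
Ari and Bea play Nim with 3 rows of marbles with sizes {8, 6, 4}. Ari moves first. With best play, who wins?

Compute the nim-sum pairwise:
8 ^ 6 = 14
14 ^ 4 = 10
The nim-sum is 10 ≠ 0, so this is an N-position: the player to move can win; Ari has a winning move.

Ari wins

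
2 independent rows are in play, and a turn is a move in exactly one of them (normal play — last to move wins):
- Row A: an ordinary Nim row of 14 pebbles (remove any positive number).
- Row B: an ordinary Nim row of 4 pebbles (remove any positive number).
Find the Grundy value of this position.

10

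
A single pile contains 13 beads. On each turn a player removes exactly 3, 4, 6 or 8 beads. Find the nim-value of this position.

0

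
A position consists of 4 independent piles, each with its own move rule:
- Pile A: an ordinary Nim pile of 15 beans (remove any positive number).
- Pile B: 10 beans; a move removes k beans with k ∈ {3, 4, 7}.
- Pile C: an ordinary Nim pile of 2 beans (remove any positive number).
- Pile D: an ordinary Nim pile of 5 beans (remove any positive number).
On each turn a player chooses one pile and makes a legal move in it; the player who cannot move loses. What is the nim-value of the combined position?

8

Pile A is a plain Nim pile of size 15, so its Grundy value is 15.
Grundy values for pile B (subtraction set {3, 4, 7}):
k:     0  1  2  3  4  5  6  7  8  9 10
g(k):  0  0  0  1  1  1  2  2  2  3  0
So g(10) = 0.
Pile C is a plain Nim pile of size 2, so its Grundy value is 2.
Pile D is a plain Nim pile of size 5, so its Grundy value is 5.
By the Sprague-Grundy theorem, the Grundy value of a sum of independent games is the XOR of the component values.
Combined value = 15 XOR 0 XOR 2 XOR 5 = 8.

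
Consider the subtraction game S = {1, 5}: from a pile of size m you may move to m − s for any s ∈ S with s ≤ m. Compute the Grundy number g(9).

Grundy values for subtraction set {1, 5}:
g(0) = mex{} = 0
g(1) = mex{0} = 1
g(2) = mex{1} = 0
g(3) = mex{0} = 1
g(4) = mex{1} = 0
g(5) = mex{0} = 1
g(6) = mex{1} = 0
g(7) = mex{0} = 1
g(8) = mex{1} = 0
g(9) = mex{0} = 1
So g(9) = 1.

1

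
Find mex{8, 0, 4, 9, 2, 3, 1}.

5

The values 0, 1, 2, 3, 4 are all present; 5 is the first non-negative integer missing from the set.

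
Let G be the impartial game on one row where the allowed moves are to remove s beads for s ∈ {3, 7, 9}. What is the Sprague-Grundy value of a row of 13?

Compute g(0), g(1), … for moves {3, 7, 9}:
k:     0  1  2  3  4  5  6  7  8  9 10 11 12 13
g(k):  0  0  0  1  1  1  0  2  2  1  3  3  0  2
So g(13) = 2.

2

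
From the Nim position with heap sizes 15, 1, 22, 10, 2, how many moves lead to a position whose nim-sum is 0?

1

Compute the nim-sum pairwise:
15 ^ 1 = 14
14 ^ 22 = 24
24 ^ 10 = 18
18 ^ 2 = 16
The overall nim-sum is X = 16. A heap of size p has a winning move iff p XOR X < p (reduce it to p XOR X).
  15: 15 XOR 16 = 31 ≥ 15 — no move.
  1: 1 XOR 16 = 17 ≥ 1 — no move.
  22: 22 XOR 16 = 6 < 22 — winning move (to 6).
  10: 10 XOR 16 = 26 ≥ 10 — no move.
  2: 2 XOR 16 = 18 ≥ 2 — no move.
That gives 1 winning move.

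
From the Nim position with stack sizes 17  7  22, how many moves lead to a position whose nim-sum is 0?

Compute the nim-sum pairwise:
17 ⊕ 7 = 22
22 ⊕ 22 = 0
The nim-sum is already 0, so every move leaves a nonzero nim-sum — there are no winning moves.

0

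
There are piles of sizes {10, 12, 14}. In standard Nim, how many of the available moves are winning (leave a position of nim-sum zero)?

3

Compute the nim-sum pairwise:
10 ^ 12 = 6
6 ^ 14 = 8
The overall nim-sum is X = 8. A pile of size p has a winning move iff p XOR X < p (reduce it to p XOR X).
  10: 10 XOR 8 = 2 < 10 — winning move (to 2).
  12: 12 XOR 8 = 4 < 12 — winning move (to 4).
  14: 14 XOR 8 = 6 < 14 — winning move (to 6).
That gives 3 winning moves.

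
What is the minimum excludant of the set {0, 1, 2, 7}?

3

The values 0, 1, 2 are all present; 3 is the first non-negative integer missing from the set.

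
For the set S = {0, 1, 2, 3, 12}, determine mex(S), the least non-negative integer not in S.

The values 0, 1, 2, 3 are all present; 4 is the first non-negative integer missing from the set.

4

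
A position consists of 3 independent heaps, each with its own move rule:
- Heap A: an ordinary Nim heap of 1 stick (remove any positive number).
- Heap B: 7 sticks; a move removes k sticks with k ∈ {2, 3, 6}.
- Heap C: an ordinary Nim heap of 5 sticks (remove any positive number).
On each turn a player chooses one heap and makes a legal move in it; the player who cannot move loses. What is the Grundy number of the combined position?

5

Heap A is a plain Nim heap of size 1, so its Grundy value is 1.
Grundy values for heap B (subtraction set {2, 3, 6}):
k:     0  1  2  3  4  5  6  7
g(k):  0  0  1  1  2  0  3  1
So g(7) = 1.
Heap C is a plain Nim heap of size 5, so its Grundy value is 5.
The value of a disjunctive sum is the nim-sum of the parts.
Combined value = 1 ⊕ 1 ⊕ 5 = 5.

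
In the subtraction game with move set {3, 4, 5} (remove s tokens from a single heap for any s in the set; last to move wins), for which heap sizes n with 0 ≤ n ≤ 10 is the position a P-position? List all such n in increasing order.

Grundy values for subtraction set {3, 4, 5}:
k:     0  1  2  3  4  5  6  7  8  9 10
g(k):  0  0  0  1  1  1  2  2  0  0  0
The P-positions (g = 0) in 0..10 are 0, 1, 2, 8, 9, 10.

0, 1, 2, 8, 9, 10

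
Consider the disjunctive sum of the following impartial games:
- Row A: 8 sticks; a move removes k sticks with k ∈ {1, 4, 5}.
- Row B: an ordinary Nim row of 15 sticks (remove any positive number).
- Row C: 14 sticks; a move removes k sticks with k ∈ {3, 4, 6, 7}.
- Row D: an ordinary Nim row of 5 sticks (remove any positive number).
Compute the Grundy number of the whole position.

11

For row A, compute g(0), g(1), … with moves {1, 4, 5}:
g(0) = mex{} = 0
g(1) = mex{0} = 1
g(2) = mex{1} = 0
g(3) = mex{0} = 1
g(4) = mex{0,1} = 2
g(5) = mex{0,1,2} = 3
g(6) = mex{0,1,3} = 2
g(7) = mex{0,1,2} = 3
g(8) = mex{1,2,3} = 0
So g(8) = 0.
Row B is a plain Nim row of size 15, so its Grundy value is 15.
For row C, compute g(0), g(1), … with moves {3, 4, 6, 7}:
g(0) = mex{} = 0
g(1) = mex{} = 0
g(2) = mex{} = 0
g(3) = mex{0} = 1
g(4) = mex{0} = 1
g(5) = mex{0} = 1
g(6) = mex{0,1} = 2
g(7) = mex{0,1} = 2
g(8) = mex{0,1} = 2
g(9) = mex{0,1,2} = 3
g(10) = mex{1,2} = 0
g(11) = mex{1,2} = 0
g(12) = mex{1,2,3} = 0
g(13) = mex{0,2,3} = 1
g(14) = mex{0,2} = 1
So g(14) = 1.
Row D is a plain Nim row of size 5, so its Grundy value is 5.
The value of a disjunctive sum is the nim-sum of the parts.
Combined value = 0 XOR 15 XOR 1 XOR 5 = 11.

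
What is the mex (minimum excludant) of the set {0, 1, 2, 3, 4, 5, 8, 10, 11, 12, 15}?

6

The values 0, 1, 2, 3, 4, 5 are all present; 6 is the first non-negative integer missing from the set.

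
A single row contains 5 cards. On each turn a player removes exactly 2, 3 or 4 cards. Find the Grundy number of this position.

2

Compute g(0), g(1), … for moves {2, 3, 4}:
k:     0  1  2  3  4  5
g(k):  0  0  1  1  2  2
So g(5) = 2.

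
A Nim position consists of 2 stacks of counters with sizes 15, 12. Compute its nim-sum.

Compute the nim-sum pairwise:
15 ^ 12 = 3

3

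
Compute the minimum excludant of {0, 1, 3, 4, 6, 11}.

The values 0, 1 are all present; 2 is the first non-negative integer missing from the set.

2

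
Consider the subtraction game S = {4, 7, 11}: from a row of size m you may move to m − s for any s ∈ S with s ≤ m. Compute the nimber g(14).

3

Compute g(0), g(1), … for moves {4, 7, 11}:
g(0) = mex{} = 0
g(1) = mex{} = 0
g(2) = mex{} = 0
g(3) = mex{} = 0
g(4) = mex{0} = 1
g(5) = mex{0} = 1
g(6) = mex{0} = 1
g(7) = mex{0} = 1
g(8) = mex{0,1} = 2
g(9) = mex{0,1} = 2
g(10) = mex{0,1} = 2
g(11) = mex{0,1} = 2
g(12) = mex{0,1,2} = 3
g(13) = mex{0,1,2} = 3
g(14) = mex{0,1,2} = 3
So g(14) = 3.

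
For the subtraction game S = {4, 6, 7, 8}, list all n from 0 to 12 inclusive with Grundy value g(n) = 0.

Build the Grundy sequence with g(k) = mex{g(k−s) : s ∈ {4, 6, 7, 8}, s ≤ k}:
g(0) = mex{} = 0
g(1) = mex{} = 0
g(2) = mex{} = 0
g(3) = mex{} = 0
g(4) = mex{0} = 1
g(5) = mex{0} = 1
g(6) = mex{0} = 1
g(7) = mex{0} = 1
g(8) = mex{0,1} = 2
g(9) = mex{0,1} = 2
g(10) = mex{0,1} = 2
g(11) = mex{0,1} = 2
g(12) = mex{1,2} = 0
The P-positions (g = 0) in 0..12 are 0, 1, 2, 3, 12.

0, 1, 2, 3, 12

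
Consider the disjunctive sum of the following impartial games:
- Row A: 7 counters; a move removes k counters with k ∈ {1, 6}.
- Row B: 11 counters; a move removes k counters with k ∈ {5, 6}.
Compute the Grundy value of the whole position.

0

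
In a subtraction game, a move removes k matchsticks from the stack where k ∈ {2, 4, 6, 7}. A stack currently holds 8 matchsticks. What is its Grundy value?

Grundy values for subtraction set {2, 4, 6, 7}:
k:     0  1  2  3  4  5  6  7  8
g(k):  0  0  1  1  2  2  3  3  4
So g(8) = 4.

4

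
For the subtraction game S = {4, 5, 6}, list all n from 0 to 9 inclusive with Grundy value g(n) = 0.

Build the Grundy sequence with g(k) = mex{g(k−s) : s ∈ {4, 5, 6}, s ≤ k}:
k:     0  1  2  3  4  5  6  7  8  9
g(k):  0  0  0  0  1  1  1  1  2  2
The P-positions (g = 0) in 0..9 are 0, 1, 2, 3.

0, 1, 2, 3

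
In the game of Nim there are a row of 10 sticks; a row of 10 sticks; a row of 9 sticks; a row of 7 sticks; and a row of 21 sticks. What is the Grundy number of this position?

Compute the nim-sum pairwise:
10 ⊕ 10 = 0
0 ⊕ 9 = 9
9 ⊕ 7 = 14
14 ⊕ 21 = 27

27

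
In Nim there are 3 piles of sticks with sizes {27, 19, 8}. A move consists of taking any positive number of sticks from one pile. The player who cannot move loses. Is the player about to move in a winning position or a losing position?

Losing position

Bitwise XOR of the heap sizes:
  11011  (27)
  10011  (19)
  01000  (8)
  -----
  00000  (0)
The nim-sum is 0, so this is a P-position: the player to move is in a losing position under optimal play.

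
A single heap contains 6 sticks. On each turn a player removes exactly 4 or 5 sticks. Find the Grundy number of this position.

1

Compute g(0), g(1), … for moves {4, 5}:
g(0) = mex{} = 0
g(1) = mex{} = 0
g(2) = mex{} = 0
g(3) = mex{} = 0
g(4) = mex{0} = 1
g(5) = mex{0} = 1
g(6) = mex{0} = 1
So g(6) = 1.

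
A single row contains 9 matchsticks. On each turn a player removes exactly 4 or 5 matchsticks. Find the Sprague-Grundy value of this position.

0

Build the Grundy sequence with g(k) = mex{g(k−s) : s ∈ {4, 5}, s ≤ k}:
g(0) = mex{} = 0
g(1) = mex{} = 0
g(2) = mex{} = 0
g(3) = mex{} = 0
g(4) = mex{0} = 1
g(5) = mex{0} = 1
g(6) = mex{0} = 1
g(7) = mex{0} = 1
g(8) = mex{0,1} = 2
g(9) = mex{1} = 0
So g(9) = 0.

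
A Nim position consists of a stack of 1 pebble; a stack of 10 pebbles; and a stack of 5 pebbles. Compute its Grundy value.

14

Compute the nim-sum pairwise:
1 ⊕ 10 = 11
11 ⊕ 5 = 14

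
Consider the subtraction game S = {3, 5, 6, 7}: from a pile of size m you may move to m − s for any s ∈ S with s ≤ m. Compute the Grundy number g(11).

0

Compute g(0), g(1), … for moves {3, 5, 6, 7}:
g(0) = mex{} = 0
g(1) = mex{} = 0
g(2) = mex{} = 0
g(3) = mex{0} = 1
g(4) = mex{0} = 1
g(5) = mex{0} = 1
g(6) = mex{0,1} = 2
g(7) = mex{0,1} = 2
g(8) = mex{0,1} = 2
g(9) = mex{0,1,2} = 3
g(10) = mex{1,2} = 0
g(11) = mex{1,2} = 0
So g(11) = 0.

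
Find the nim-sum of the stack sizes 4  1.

5

Nim-sum: 4 XOR 1 = 5.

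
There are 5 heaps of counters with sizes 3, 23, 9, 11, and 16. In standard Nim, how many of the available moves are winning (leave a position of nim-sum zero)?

Compute the nim-sum pairwise:
3 ⊕ 23 = 20
20 ⊕ 9 = 29
29 ⊕ 11 = 22
22 ⊕ 16 = 6
The overall nim-sum is X = 6. A heap of size p has a winning move iff p XOR X < p (reduce it to p XOR X).
  3: 3 XOR 6 = 5 ≥ 3 — no move.
  23: 23 XOR 6 = 17 < 23 — winning move (to 17).
  9: 9 XOR 6 = 15 ≥ 9 — no move.
  11: 11 XOR 6 = 13 ≥ 11 — no move.
  16: 16 XOR 6 = 22 ≥ 16 — no move.
That gives 1 winning move.

1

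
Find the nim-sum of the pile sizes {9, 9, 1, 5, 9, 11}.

6

In binary:
  1001  (9)
  1001  (9)
  0001  (1)
  0101  (5)
  1001  (9)
  1011  (11)
  ----
  0110  (6)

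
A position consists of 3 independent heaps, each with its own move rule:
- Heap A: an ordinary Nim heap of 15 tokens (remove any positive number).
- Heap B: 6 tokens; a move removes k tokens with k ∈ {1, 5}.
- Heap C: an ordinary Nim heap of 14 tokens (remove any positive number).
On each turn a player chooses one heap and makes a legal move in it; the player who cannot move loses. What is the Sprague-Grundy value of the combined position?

1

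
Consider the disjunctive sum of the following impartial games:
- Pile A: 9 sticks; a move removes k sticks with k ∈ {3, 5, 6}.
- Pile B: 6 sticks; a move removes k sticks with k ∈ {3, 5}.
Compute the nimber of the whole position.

2

For pile A, compute g(0), g(1), … with moves {3, 5, 6}:
k:     0  1  2  3  4  5  6  7  8  9
g(k):  0  0  0  1  1  1  2  2  2  0
So g(9) = 0.
For pile B, compute g(0), g(1), … with moves {3, 5}:
g(0) = mex{} = 0
g(1) = mex{} = 0
g(2) = mex{} = 0
g(3) = mex{0} = 1
g(4) = mex{0} = 1
g(5) = mex{0} = 1
g(6) = mex{0,1} = 2
So g(6) = 2.
By the Sprague-Grundy theorem, the Grundy value of a sum of independent games is the XOR of the component values.
Combined value = 0 XOR 2 = 2.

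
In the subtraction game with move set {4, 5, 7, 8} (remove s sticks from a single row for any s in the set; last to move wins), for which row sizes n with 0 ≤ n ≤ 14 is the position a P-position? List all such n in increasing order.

0, 1, 2, 3, 12, 13, 14

Build the Grundy sequence with g(k) = mex{g(k−s) : s ∈ {4, 5, 7, 8}, s ≤ k}:
k:     0  1  2  3  4  5  6  7  8  9 10 11 12 13 14
g(k):  0  0  0  0  1  1  1  1  2  2  2  2  0  0  0
The P-positions (g = 0) in 0..14 are 0, 1, 2, 3, 12, 13, 14.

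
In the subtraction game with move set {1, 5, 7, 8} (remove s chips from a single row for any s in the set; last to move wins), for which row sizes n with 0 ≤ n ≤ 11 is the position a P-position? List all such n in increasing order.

Grundy values for subtraction set {1, 5, 7, 8}:
k:     0  1  2  3  4  5  6  7  8  9 10 11
g(k):  0  1  0  1  0  1  0  1  2  3  2  3
The P-positions (g = 0) in 0..11 are 0, 2, 4, 6.

0, 2, 4, 6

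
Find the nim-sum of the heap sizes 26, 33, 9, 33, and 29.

In binary:
  011010  (26)
  100001  (33)
  001001  (9)
  100001  (33)
  011101  (29)
  ------
  001110  (14)

14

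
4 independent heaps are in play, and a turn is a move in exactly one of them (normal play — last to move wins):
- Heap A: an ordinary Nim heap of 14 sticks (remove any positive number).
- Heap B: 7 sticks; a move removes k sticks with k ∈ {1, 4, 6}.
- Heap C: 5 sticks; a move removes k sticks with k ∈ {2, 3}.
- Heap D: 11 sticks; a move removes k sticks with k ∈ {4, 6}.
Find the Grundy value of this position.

14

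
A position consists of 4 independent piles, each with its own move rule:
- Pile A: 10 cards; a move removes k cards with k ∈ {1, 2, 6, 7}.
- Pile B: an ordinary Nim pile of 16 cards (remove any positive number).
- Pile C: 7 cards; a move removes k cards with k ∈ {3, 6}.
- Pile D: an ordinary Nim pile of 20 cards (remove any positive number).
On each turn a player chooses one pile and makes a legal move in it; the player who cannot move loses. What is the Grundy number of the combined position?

For pile A, compute g(0), g(1), … with moves {1, 2, 6, 7}:
g(0) = mex{} = 0
g(1) = mex{0} = 1
g(2) = mex{0,1} = 2
g(3) = mex{1,2} = 0
g(4) = mex{0,2} = 1
g(5) = mex{0,1} = 2
g(6) = mex{0,1,2} = 3
g(7) = mex{0,1,2,3} = 4
g(8) = mex{1,2,3,4} = 0
g(9) = mex{0,2,4} = 1
g(10) = mex{0,1} = 2
So g(10) = 2.
Pile B is a plain Nim pile of size 16, so its Grundy value is 16.
Build the Grundy sequence for pile C with g(k) = mex{g(k−s) : s ∈ {3, 6}, s ≤ k}:
k:     0  1  2  3  4  5  6  7
g(k):  0  0  0  1  1  1  2  2
So g(7) = 2.
Pile D is a plain Nim pile of size 20, so its Grundy value is 20.
The value of a disjunctive sum is the nim-sum of the parts.
Combined value = 2 XOR 16 XOR 2 XOR 20 = 4.

4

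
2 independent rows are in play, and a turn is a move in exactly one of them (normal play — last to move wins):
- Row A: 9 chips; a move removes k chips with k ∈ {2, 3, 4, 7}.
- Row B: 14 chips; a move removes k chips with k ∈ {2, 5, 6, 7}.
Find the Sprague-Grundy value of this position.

For row A, compute g(0), g(1), … with moves {2, 3, 4, 7}:
k:     0  1  2  3  4  5  6  7  8  9
g(k):  0  0  1  1  2  2  0  3  1  4
So g(9) = 4.
Build the Grundy sequence for row B with g(k) = mex{g(k−s) : s ∈ {2, 5, 6, 7}, s ≤ k}:
g(0) = mex{} = 0
g(1) = mex{} = 0
g(2) = mex{0} = 1
g(3) = mex{0} = 1
g(4) = mex{1} = 0
g(5) = mex{0,1} = 2
g(6) = mex{0} = 1
g(7) = mex{0,1,2} = 3
g(8) = mex{0,1} = 2
g(9) = mex{0,1,3} = 2
g(10) = mex{0,1,2} = 3
g(11) = mex{0,1,2} = 3
g(12) = mex{1,2,3} = 0
g(13) = mex{1,2,3} = 0
g(14) = mex{0,2,3} = 1
So g(14) = 1.
By the Sprague-Grundy theorem, the Grundy value of a sum of independent games is the XOR of the component values.
Combined value = 4 XOR 1 = 5.

5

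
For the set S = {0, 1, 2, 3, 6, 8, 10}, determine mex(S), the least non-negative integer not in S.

The values 0, 1, 2, 3 are all present; 4 is the first non-negative integer missing from the set.

4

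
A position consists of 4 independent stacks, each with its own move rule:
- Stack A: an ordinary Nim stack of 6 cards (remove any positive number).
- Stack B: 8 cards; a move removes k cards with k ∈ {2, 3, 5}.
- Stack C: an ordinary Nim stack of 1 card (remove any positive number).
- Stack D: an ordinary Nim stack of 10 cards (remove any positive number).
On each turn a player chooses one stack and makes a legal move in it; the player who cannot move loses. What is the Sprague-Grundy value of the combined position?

Stack A is a plain Nim stack of size 6, so its Grundy value is 6.
Grundy values for stack B (subtraction set {2, 3, 5}):
g(0) = mex{} = 0
g(1) = mex{} = 0
g(2) = mex{0} = 1
g(3) = mex{0} = 1
g(4) = mex{0,1} = 2
g(5) = mex{0,1} = 2
g(6) = mex{0,1,2} = 3
g(7) = mex{1,2} = 0
g(8) = mex{1,2,3} = 0
So g(8) = 0.
Stack C is a plain Nim stack of size 1, so its Grundy value is 1.
Stack D is a plain Nim stack of size 10, so its Grundy value is 10.
By the Sprague-Grundy theorem, the Grundy value of a sum of independent games is the XOR of the component values.
Combined value = 6 XOR 0 XOR 1 XOR 10 = 13.

13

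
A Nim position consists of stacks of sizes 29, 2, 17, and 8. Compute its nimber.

Compute the nim-sum pairwise:
29 ^ 2 = 31
31 ^ 17 = 14
14 ^ 8 = 6

6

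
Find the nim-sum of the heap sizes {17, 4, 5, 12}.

Compute the nim-sum pairwise:
17 XOR 4 = 21
21 XOR 5 = 16
16 XOR 12 = 28

28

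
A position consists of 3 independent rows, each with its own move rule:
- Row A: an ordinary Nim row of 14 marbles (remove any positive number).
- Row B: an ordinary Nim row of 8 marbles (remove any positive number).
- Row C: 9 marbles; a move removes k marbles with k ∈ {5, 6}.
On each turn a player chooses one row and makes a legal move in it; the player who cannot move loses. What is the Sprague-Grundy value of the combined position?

7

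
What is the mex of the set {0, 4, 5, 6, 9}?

1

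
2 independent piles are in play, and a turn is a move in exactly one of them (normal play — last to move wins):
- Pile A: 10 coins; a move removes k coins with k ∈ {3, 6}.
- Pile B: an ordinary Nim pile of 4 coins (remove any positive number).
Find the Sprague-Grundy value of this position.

4

Grundy values for pile A (subtraction set {3, 6}):
g(0) = mex{} = 0
g(1) = mex{} = 0
g(2) = mex{} = 0
g(3) = mex{0} = 1
g(4) = mex{0} = 1
g(5) = mex{0} = 1
g(6) = mex{0,1} = 2
g(7) = mex{0,1} = 2
g(8) = mex{0,1} = 2
g(9) = mex{1,2} = 0
g(10) = mex{1,2} = 0
So g(10) = 0.
Pile B is a plain Nim pile of size 4, so its Grundy value is 4.
The value of a disjunctive sum is the nim-sum of the parts.
Combined value = 0 XOR 4 = 4.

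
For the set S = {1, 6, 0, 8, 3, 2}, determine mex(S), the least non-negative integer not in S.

4

The values 0, 1, 2, 3 are all present; 4 is the first non-negative integer missing from the set.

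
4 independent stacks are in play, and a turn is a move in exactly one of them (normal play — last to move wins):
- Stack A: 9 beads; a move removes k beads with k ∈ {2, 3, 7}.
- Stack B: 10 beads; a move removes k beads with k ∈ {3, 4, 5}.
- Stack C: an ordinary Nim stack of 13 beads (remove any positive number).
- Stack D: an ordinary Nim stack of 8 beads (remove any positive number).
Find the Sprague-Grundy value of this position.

Build the Grundy sequence for stack A with g(k) = mex{g(k−s) : s ∈ {2, 3, 7}, s ≤ k}:
k:     0  1  2  3  4  5  6  7  8  9
g(k):  0  0  1  1  2  0  0  1  1  2
So g(9) = 2.
For stack B, compute g(0), g(1), … with moves {3, 4, 5}:
g(0) = mex{} = 0
g(1) = mex{} = 0
g(2) = mex{} = 0
g(3) = mex{0} = 1
g(4) = mex{0} = 1
g(5) = mex{0} = 1
g(6) = mex{0,1} = 2
g(7) = mex{0,1} = 2
g(8) = mex{1} = 0
g(9) = mex{1,2} = 0
g(10) = mex{1,2} = 0
So g(10) = 0.
Stack C is a plain Nim stack of size 13, so its Grundy value is 13.
Stack D is a plain Nim stack of size 8, so its Grundy value is 8.
The value of a disjunctive sum is the nim-sum of the parts.
Combined value = 2 ⊕ 0 ⊕ 13 ⊕ 8 = 7.

7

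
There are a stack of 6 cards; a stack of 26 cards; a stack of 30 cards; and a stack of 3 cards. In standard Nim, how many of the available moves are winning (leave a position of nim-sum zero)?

1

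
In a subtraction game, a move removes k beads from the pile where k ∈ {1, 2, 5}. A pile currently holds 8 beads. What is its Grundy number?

2

Compute g(0), g(1), … for moves {1, 2, 5}:
g(0) = mex{} = 0
g(1) = mex{0} = 1
g(2) = mex{0,1} = 2
g(3) = mex{1,2} = 0
g(4) = mex{0,2} = 1
g(5) = mex{0,1} = 2
g(6) = mex{1,2} = 0
g(7) = mex{0,2} = 1
g(8) = mex{0,1} = 2
So g(8) = 2.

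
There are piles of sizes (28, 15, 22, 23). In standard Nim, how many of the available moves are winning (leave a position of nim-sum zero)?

3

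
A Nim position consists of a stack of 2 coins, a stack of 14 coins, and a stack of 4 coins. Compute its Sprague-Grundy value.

8

Compute the nim-sum pairwise:
2 XOR 14 = 12
12 XOR 4 = 8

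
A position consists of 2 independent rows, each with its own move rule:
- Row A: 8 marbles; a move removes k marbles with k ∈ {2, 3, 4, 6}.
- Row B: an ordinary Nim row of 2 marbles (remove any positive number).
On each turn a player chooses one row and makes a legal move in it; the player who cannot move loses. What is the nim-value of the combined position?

2

Build the Grundy sequence for row A with g(k) = mex{g(k−s) : s ∈ {2, 3, 4, 6}, s ≤ k}:
k:     0  1  2  3  4  5  6  7  8
g(k):  0  0  1  1  2  2  3  3  0
So g(8) = 0.
Row B is a plain Nim row of size 2, so its Grundy value is 2.
The value of a disjunctive sum is the nim-sum of the parts.
Combined value = 0 ⊕ 2 = 2.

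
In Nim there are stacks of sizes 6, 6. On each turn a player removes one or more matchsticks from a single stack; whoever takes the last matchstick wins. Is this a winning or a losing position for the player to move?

Write each in binary and XOR column by column:
  110  (6)
  110  (6)
  ---
  000  (0)
The nim-sum is 0, so this is a P-position: the player to move is in a losing position under optimal play.

Losing position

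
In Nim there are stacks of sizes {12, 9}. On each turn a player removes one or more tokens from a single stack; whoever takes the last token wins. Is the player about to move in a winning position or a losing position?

Winning position

In binary:
  1100  (12)
  1001  (9)
  ----
  0101  (5)
The nim-sum is 5 ≠ 0, so this is an N-position: the player to move can win.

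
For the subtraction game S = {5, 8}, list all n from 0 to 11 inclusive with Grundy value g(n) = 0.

0, 1, 2, 3, 4

Grundy values for subtraction set {5, 8}:
g(0) = mex{} = 0
g(1) = mex{} = 0
g(2) = mex{} = 0
g(3) = mex{} = 0
g(4) = mex{} = 0
g(5) = mex{0} = 1
g(6) = mex{0} = 1
g(7) = mex{0} = 1
g(8) = mex{0} = 1
g(9) = mex{0} = 1
g(10) = mex{0,1} = 2
g(11) = mex{0,1} = 2
The P-positions (g = 0) in 0..11 are 0, 1, 2, 3, 4.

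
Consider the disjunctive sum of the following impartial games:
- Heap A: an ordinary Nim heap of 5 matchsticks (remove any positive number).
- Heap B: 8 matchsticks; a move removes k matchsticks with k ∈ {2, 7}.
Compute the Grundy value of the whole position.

Heap A is a plain Nim heap of size 5, so its Grundy value is 5.
For heap B, compute g(0), g(1), … with moves {2, 7}:
k:     0  1  2  3  4  5  6  7  8
g(k):  0  0  1  1  0  0  1  1  2
So g(8) = 2.
By the Sprague-Grundy theorem, the Grundy value of a sum of independent games is the XOR of the component values.
Combined value = 5 XOR 2 = 7.

7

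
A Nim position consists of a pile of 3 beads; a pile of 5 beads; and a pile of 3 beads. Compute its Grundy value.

5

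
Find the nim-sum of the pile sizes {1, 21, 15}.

Bitwise XOR of the heap sizes:
  00001  (1)
  10101  (21)
  01111  (15)
  -----
  11011  (27)

27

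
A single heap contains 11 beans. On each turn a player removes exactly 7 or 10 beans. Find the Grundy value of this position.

Build the Grundy sequence with g(k) = mex{g(k−s) : s ∈ {7, 10}, s ≤ k}:
g(0) = mex{} = 0
g(1) = mex{} = 0
g(2) = mex{} = 0
g(3) = mex{} = 0
g(4) = mex{} = 0
g(5) = mex{} = 0
g(6) = mex{} = 0
g(7) = mex{0} = 1
g(8) = mex{0} = 1
g(9) = mex{0} = 1
g(10) = mex{0} = 1
g(11) = mex{0} = 1
So g(11) = 1.

1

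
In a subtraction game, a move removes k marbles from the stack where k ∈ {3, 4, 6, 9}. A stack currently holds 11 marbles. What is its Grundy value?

3

Grundy values for subtraction set {3, 4, 6, 9}:
g(0) = mex{} = 0
g(1) = mex{} = 0
g(2) = mex{} = 0
g(3) = mex{0} = 1
g(4) = mex{0} = 1
g(5) = mex{0} = 1
g(6) = mex{0,1} = 2
g(7) = mex{0,1} = 2
g(8) = mex{0,1} = 2
g(9) = mex{0,1,2} = 3
g(10) = mex{0,1,2} = 3
g(11) = mex{0,1,2} = 3
So g(11) = 3.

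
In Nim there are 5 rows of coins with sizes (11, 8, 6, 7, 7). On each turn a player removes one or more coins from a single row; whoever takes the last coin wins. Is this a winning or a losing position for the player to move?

Compute the nim-sum pairwise:
11 ^ 8 = 3
3 ^ 6 = 5
5 ^ 7 = 2
2 ^ 7 = 5
The nim-sum is 5 ≠ 0, so this is an N-position: the player to move can win.

Winning position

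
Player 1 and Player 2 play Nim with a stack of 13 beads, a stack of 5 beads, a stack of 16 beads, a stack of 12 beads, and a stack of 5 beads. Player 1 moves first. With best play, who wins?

Compute the nim-sum pairwise:
13 ⊕ 5 = 8
8 ⊕ 16 = 24
24 ⊕ 12 = 20
20 ⊕ 5 = 17
The nim-sum is 17 ≠ 0, so this is an N-position: the player to move can win; Player 1 has a winning move.

Player 1 wins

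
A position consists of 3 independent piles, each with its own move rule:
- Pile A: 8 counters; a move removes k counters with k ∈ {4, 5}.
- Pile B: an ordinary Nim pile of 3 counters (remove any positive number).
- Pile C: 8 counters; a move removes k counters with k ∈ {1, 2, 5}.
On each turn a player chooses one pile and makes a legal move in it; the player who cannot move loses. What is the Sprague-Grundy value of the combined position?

3

For pile A, compute g(0), g(1), … with moves {4, 5}:
g(0) = mex{} = 0
g(1) = mex{} = 0
g(2) = mex{} = 0
g(3) = mex{} = 0
g(4) = mex{0} = 1
g(5) = mex{0} = 1
g(6) = mex{0} = 1
g(7) = mex{0} = 1
g(8) = mex{0,1} = 2
So g(8) = 2.
Pile B is a plain Nim pile of size 3, so its Grundy value is 3.
Grundy values for pile C (subtraction set {1, 2, 5}):
k:     0  1  2  3  4  5  6  7  8
g(k):  0  1  2  0  1  2  0  1  2
So g(8) = 2.
By the Sprague-Grundy theorem, the Grundy value of a sum of independent games is the XOR of the component values.
Combined value = 2 XOR 3 XOR 2 = 3.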